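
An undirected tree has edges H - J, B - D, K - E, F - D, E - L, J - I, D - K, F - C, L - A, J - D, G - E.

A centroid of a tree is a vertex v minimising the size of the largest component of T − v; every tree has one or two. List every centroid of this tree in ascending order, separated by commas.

D

Delete D: the remaining components have sizes 5, 3, 2, 1. Max 5 ≤ 6, so D is a centroid.
No neighbour of D does as well, so D is the unique centroid.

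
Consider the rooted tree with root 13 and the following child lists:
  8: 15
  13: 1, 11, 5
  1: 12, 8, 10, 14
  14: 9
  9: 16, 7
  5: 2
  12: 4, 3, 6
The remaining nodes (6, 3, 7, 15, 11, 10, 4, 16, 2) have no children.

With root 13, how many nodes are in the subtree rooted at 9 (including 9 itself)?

3

9's subtree: {9, 16, 7}, size 3.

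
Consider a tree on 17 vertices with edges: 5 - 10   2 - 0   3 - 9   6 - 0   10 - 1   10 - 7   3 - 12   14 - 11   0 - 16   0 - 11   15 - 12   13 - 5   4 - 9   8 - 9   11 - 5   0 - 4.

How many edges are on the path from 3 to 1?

Walking from 3: 3 – 9 – 4 – 0 – 11 – 5 – 10 – 1. Length 7.

7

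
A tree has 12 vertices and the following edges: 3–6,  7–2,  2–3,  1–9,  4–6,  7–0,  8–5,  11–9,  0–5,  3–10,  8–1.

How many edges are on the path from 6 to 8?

6

Walking from 6: 6–3–2–7–0–5–8. Length 6.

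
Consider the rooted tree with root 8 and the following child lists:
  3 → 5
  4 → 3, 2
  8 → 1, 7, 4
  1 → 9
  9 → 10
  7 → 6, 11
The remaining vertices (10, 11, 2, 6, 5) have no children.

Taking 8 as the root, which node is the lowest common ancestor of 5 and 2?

5's ancestor chain is 5, 3, 4, 8 and 2's is 2, 4, 8; they first meet at 4.

4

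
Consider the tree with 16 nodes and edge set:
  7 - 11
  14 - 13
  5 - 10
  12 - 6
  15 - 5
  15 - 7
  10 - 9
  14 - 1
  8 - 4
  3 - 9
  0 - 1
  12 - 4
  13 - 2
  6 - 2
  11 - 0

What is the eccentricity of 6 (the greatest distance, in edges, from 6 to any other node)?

The node farthest from 6 is 3, via 6 – 2 – 13 – 14 – 1 – 0 – 11 – 7 – 15 – 5 – 10 – 9 – 3 — 12 edges.

12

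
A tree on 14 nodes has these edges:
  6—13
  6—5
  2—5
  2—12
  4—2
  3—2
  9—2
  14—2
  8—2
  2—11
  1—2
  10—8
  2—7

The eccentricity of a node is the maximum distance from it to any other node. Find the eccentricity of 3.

4

A farthest node from 3 is 13.
The path 3–2–5–6–13 has 4 edges.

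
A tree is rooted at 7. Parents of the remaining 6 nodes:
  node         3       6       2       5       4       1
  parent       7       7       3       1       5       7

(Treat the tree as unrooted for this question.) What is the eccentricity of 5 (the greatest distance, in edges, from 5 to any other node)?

A farthest node from 5 is 2.
The path 5 – 1 – 7 – 3 – 2 has 4 edges.

4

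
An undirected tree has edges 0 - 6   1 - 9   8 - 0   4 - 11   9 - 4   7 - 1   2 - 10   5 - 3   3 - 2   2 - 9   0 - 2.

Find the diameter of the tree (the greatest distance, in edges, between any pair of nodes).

A longest path is 7–1–9–2–0–6, with 5 edges.

5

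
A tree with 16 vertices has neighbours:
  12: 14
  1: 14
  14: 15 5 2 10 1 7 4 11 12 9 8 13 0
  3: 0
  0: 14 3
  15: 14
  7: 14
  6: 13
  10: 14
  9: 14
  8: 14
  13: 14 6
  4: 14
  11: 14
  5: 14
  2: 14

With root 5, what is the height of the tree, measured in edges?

3

The longest root-to-leaf path is 5–14–0–3 (3 edges).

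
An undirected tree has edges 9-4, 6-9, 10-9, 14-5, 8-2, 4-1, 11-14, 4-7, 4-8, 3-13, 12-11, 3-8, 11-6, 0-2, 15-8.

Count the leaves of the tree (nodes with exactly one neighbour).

The leaves are 0, 1, 5, 7, 10, 12, 13, 15.
That is 8 leaves.

8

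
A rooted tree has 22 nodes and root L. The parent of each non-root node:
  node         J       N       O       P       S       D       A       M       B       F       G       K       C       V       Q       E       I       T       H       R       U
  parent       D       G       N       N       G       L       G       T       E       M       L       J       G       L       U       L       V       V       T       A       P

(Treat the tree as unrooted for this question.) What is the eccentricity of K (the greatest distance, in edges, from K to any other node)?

8

Distances from K peak at 8, attained at Q.
K–J–D–L–G–N–P–U–Q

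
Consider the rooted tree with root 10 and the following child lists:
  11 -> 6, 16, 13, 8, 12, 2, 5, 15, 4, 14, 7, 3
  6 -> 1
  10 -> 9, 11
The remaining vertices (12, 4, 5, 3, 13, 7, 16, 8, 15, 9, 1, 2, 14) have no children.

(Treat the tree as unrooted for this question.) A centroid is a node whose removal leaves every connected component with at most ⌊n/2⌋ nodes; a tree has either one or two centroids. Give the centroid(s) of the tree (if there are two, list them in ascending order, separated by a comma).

Delete 11: the remaining components have sizes 2, 2, 1, 1, 1, 1, 1, 1, 1, 1, 1, 1, 1. Max 2 ≤ 8, so 11 is a centroid.
Every other node leaves some component of size > 8, so the centroid is unique.

11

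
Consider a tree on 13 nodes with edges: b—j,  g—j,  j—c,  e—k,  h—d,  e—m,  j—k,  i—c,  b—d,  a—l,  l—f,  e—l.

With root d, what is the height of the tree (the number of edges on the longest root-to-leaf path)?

The longest root-to-leaf path is d-b-j-k-e-l-f (6 edges).

6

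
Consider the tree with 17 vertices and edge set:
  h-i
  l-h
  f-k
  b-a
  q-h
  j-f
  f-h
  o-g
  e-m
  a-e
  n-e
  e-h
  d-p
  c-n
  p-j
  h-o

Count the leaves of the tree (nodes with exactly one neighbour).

9

Exactly 9 nodes have a single neighbour: b, c, d, g, i, k, l, m, q.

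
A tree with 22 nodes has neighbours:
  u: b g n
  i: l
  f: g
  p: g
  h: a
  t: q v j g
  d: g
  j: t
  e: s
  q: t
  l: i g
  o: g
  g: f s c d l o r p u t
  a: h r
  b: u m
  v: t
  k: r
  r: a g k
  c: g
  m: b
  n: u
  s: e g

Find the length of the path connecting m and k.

The path is m – b – u – g – r – k, which has 5 edges.

5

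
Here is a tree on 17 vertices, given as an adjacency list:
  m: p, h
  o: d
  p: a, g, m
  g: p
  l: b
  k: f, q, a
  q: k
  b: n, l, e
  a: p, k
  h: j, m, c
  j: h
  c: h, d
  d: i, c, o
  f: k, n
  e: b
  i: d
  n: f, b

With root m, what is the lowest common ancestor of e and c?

m

e's ancestor chain is e, b, n, f, k, a, p, m and c's is c, h, m; they first meet at m.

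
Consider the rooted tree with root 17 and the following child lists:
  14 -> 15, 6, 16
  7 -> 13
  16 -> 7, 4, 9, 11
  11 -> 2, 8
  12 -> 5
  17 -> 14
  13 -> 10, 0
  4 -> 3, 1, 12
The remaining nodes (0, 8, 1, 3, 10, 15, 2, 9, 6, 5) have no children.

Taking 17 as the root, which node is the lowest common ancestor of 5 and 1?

Ancestors of 5 (toward the root): 5, 12, 4, 16, 14, 17.
Ancestors of 1: 1, 4, 16, 14, 17.
The deepest node appearing in both lists is 4.

4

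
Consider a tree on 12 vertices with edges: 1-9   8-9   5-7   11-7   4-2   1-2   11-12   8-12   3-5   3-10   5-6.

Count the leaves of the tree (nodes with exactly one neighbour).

3

Degree-1 nodes: 4, 6, 10 — 3 of them.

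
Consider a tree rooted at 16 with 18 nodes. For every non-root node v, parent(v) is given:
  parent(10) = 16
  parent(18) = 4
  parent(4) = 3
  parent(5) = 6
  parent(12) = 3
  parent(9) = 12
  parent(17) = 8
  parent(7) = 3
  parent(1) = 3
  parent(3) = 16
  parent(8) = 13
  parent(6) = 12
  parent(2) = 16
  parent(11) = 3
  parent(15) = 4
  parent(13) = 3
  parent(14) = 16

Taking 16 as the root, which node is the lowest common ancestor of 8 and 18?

Ancestors of 8 (toward the root): 8, 13, 3, 16.
Ancestors of 18: 18, 4, 3, 16.
The deepest node appearing in both lists is 3.

3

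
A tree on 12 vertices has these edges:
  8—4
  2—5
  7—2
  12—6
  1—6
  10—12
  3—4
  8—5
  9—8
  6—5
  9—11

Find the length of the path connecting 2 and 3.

4

The path is 2–5–8–4–3, which has 4 edges.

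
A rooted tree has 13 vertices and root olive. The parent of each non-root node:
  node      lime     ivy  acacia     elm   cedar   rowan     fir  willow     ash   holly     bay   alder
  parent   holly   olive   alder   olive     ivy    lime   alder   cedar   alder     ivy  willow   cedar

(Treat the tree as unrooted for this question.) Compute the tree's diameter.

Starting from acacia, a farthest node is rowan at distance 6.
One longest path: acacia – alder – cedar – ivy – holly – lime – rowan.
So the diameter is 6.

6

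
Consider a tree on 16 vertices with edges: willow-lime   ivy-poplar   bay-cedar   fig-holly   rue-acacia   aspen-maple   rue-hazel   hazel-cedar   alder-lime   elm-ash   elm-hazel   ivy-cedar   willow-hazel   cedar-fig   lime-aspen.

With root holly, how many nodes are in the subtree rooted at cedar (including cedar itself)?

14

cedar's subtree: {cedar, hazel, ivy, bay, willow, rue, elm, poplar, lime, acacia, ash, alder, aspen, maple}, size 14.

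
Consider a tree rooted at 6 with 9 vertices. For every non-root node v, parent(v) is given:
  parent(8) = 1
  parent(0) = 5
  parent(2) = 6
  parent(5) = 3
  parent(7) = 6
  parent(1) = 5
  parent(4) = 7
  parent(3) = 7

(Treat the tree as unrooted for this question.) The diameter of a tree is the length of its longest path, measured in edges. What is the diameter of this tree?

BFS from 8 reaches 2 last, at distance 6; BFS from 2 confirms no node is farther.
Path: 8 - 1 - 5 - 3 - 7 - 6 - 2.

6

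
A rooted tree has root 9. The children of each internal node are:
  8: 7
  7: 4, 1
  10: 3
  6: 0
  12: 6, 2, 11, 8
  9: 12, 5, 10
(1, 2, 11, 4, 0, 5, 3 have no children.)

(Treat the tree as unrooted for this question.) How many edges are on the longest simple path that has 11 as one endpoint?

Distances from 11 peak at 4, attained at 1 (4, 3 also at distance 4).
11 – 12 – 8 – 7 – 1

4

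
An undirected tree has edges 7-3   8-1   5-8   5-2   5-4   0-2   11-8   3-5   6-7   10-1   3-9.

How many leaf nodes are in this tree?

6

The leaves are 0, 4, 6, 9, 10, 11.
That is 6 leaves.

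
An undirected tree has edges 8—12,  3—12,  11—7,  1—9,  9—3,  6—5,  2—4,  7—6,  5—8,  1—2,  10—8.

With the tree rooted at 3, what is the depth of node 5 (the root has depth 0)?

3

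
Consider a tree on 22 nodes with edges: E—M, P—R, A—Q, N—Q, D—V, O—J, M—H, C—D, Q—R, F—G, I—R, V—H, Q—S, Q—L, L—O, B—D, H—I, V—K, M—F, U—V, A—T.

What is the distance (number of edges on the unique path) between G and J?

9

G - F - M - H - I - R - Q - L - O - J: 9 edges.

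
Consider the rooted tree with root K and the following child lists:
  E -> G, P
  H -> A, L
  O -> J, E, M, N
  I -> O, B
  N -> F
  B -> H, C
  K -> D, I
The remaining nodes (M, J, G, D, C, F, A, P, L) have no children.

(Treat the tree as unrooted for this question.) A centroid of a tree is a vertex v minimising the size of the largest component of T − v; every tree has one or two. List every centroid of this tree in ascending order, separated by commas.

I, O

Removing O splits the tree into components of sizes 8, 3, 2, 1, 1; the largest is 8 ≤ ⌊16/2⌋ = 8.
I is adjacent to O and is also a centroid (the largest component after removing it is likewise 8).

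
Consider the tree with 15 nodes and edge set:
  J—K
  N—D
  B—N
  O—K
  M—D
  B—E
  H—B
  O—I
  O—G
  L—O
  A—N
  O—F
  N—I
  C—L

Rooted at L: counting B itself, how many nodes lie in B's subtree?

3

The subtree rooted at B contains: B, H, E — 3 nodes.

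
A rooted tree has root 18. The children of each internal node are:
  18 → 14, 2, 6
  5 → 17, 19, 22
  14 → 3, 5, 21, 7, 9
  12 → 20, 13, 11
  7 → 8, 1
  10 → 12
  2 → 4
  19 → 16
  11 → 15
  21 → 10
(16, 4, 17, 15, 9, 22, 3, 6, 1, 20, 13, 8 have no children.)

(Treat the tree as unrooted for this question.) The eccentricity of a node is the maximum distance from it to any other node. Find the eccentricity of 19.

7

The node farthest from 19 is 15, via 19-5-14-21-10-12-11-15 — 7 edges.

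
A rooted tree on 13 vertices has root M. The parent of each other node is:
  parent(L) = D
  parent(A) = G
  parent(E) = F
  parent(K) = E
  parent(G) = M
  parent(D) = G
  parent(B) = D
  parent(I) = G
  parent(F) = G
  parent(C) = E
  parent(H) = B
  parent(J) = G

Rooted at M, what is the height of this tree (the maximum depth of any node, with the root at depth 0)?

4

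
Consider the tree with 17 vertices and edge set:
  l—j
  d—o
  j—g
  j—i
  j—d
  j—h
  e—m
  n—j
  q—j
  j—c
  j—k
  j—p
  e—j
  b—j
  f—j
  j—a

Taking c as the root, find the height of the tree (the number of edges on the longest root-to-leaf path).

3

m sits deepest: c – j – e – m — 3 edges from the root.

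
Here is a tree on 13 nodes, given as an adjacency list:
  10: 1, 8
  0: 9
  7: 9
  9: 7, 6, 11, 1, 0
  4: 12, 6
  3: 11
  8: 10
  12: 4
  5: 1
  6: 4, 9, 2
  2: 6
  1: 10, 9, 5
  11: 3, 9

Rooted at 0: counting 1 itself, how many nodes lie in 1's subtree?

4

Descendants of 1 (including itself): 1, 10, 5, 8. That's 4.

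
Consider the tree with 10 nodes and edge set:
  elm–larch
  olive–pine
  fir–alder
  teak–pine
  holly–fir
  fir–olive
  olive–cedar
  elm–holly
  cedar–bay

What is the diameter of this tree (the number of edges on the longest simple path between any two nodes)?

6

BFS from larch reaches teak last, at distance 6; BFS from teak confirms no node is farther.
Path: larch - elm - holly - fir - olive - pine - teak.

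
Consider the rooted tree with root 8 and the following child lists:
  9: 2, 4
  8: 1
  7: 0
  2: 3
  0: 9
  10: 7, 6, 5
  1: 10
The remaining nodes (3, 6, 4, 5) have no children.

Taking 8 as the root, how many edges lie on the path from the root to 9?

5

Path from 8 to 9: 8 → 1 → 10 → 7 → 0 → 9, which has 5 edges.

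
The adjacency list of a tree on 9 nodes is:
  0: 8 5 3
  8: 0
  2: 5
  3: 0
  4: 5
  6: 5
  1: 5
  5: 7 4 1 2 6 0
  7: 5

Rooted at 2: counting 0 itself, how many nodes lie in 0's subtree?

0's subtree: {0, 3, 8}, size 3.

3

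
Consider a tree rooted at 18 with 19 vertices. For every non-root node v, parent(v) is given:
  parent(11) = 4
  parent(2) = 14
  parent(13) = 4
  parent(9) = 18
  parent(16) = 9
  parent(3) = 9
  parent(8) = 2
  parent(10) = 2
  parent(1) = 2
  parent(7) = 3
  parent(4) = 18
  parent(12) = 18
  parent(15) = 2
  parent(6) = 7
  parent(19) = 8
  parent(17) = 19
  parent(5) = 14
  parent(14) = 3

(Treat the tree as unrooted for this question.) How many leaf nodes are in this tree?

10

Exactly 10 nodes have a single neighbour: 1, 5, 6, 10, 11, 12, 13, 15, 16, 17.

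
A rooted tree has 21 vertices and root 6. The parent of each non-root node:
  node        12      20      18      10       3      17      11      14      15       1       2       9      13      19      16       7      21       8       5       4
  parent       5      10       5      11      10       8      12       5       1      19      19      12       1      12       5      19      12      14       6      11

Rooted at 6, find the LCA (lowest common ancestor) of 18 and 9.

5

Ancestors of 18 (toward the root): 18, 5, 6.
Ancestors of 9: 9, 12, 5, 6.
The deepest node appearing in both lists is 5.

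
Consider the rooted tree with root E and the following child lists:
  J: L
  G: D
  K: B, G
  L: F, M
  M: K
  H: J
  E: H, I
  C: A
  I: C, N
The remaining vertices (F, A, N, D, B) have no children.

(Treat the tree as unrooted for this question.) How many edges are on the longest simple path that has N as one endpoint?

9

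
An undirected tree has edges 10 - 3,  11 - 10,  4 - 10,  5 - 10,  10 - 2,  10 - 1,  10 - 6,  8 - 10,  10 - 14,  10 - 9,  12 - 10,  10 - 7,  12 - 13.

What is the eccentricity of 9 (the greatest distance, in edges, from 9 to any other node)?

3

The node farthest from 9 is 13, via 9–10–12–13 — 3 edges.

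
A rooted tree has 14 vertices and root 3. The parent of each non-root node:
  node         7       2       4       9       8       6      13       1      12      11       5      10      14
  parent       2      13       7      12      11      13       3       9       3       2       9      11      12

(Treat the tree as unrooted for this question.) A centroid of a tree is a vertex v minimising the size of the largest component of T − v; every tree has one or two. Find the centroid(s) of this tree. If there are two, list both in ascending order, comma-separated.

Delete 13: the remaining components have sizes 6, 6, 1. Max 6 ≤ 7, so 13 is a centroid.
No neighbour of 13 does as well, so 13 is the unique centroid.

13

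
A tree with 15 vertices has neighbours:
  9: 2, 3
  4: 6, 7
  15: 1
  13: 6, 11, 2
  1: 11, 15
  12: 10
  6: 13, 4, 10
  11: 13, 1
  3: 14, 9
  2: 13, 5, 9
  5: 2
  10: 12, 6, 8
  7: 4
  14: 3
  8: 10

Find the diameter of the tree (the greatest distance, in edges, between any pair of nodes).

7

Starting from 14, a farthest node is 15 at distance 7.
One longest path: 14-3-9-2-13-11-1-15.
So the diameter is 7.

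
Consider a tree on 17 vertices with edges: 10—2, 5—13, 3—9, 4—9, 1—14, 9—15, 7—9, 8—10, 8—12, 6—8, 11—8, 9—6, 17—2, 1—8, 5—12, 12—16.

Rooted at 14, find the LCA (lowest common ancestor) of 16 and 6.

8

16's ancestor chain is 16, 12, 8, 1, 14 and 6's is 6, 8, 1, 14; they first meet at 8.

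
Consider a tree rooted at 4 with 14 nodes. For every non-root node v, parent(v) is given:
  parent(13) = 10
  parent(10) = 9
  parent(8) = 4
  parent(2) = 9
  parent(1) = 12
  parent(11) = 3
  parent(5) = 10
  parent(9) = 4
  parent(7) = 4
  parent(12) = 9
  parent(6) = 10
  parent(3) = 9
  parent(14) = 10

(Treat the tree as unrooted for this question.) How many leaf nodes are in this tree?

The leaves are 1, 2, 5, 6, 7, 8, 11, 13, 14.
That is 9 leaves.

9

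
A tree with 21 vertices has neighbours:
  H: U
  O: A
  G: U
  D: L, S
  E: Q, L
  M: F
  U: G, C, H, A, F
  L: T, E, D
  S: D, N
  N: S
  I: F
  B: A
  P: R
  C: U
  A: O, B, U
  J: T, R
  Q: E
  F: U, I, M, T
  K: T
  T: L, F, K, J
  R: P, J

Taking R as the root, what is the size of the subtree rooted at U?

7

The subtree rooted at U contains: U, G, A, H, C, O, B — 7 nodes.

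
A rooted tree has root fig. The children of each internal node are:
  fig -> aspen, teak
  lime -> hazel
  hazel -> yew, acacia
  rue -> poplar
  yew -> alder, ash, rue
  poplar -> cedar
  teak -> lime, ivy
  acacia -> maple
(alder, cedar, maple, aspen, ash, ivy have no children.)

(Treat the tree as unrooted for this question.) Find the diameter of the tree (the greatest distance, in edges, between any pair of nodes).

BFS from aspen reaches cedar last, at distance 8; BFS from cedar confirms no node is farther.
Path: aspen - fig - teak - lime - hazel - yew - rue - poplar - cedar.

8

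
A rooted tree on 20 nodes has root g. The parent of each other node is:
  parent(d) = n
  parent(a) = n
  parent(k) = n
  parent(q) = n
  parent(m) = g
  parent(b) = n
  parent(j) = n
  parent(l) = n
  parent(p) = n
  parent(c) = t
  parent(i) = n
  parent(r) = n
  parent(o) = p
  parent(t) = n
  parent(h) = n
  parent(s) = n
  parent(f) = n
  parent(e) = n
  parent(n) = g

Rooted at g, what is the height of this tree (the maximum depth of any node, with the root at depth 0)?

3

A deepest node is o, reached by g – n – p – o.
That path has 3 edges, so the height is 3.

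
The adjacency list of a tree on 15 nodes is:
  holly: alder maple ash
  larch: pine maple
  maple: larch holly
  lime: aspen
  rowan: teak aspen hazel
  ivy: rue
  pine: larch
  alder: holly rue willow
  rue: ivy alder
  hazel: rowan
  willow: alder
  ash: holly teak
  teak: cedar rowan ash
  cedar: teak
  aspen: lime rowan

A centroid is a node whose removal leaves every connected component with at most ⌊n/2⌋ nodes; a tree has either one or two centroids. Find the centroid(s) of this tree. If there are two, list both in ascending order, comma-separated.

holly

Removing holly splits the tree into components of sizes 7, 4, 3; the largest is 7 ≤ ⌊15/2⌋ = 7.
No neighbour of holly does as well, so holly is the unique centroid.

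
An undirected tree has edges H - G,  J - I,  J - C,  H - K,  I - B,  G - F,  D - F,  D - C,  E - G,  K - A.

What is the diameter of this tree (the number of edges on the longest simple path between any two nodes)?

9

Starting from B, a farthest node is A at distance 9.
One longest path: B-I-J-C-D-F-G-H-K-A.
So the diameter is 9.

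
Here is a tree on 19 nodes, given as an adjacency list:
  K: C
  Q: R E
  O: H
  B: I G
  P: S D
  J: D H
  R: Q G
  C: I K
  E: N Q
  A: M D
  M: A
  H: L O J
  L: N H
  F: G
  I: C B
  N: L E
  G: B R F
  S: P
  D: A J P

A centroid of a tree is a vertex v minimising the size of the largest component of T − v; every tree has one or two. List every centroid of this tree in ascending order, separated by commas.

Delete N: the remaining components have sizes 9, 9. Max 9 ≤ 9, so N is a centroid.
No neighbour of N does as well, so N is the unique centroid.

N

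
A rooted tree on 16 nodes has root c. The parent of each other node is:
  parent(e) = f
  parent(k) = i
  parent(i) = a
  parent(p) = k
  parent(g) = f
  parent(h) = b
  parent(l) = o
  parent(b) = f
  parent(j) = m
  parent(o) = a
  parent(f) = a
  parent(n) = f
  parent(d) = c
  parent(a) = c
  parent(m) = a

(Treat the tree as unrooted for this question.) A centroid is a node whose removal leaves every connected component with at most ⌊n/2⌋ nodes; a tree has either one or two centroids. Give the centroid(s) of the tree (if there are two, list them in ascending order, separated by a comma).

Removing a splits the tree into components of sizes 6, 3, 2, 2, 2; the largest is 6 ≤ ⌊16/2⌋ = 8.
Every other node leaves some component of size > 8, so the centroid is unique.

a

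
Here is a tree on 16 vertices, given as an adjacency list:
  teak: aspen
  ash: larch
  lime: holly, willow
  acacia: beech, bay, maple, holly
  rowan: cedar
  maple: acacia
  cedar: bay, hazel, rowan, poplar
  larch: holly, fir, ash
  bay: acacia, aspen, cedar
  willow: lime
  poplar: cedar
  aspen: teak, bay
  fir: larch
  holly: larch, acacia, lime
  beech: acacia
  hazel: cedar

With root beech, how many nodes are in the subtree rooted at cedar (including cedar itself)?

4

The subtree rooted at cedar contains: cedar, hazel, poplar, rowan — 4 nodes.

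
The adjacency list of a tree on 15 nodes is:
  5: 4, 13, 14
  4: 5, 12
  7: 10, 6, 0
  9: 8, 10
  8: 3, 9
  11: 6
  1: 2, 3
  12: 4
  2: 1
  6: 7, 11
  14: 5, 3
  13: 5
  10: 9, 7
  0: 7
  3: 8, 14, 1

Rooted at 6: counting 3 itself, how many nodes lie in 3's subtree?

8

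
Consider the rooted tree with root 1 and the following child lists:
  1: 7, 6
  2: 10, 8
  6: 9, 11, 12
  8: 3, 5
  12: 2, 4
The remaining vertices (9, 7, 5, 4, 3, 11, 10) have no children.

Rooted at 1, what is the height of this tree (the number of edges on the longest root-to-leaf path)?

5

5 sits deepest: 1–6–12–2–8–5 — 5 edges from the root.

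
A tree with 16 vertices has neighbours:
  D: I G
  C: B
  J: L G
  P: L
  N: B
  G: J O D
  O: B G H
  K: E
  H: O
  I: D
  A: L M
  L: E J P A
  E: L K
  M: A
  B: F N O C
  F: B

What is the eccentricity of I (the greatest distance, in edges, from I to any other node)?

6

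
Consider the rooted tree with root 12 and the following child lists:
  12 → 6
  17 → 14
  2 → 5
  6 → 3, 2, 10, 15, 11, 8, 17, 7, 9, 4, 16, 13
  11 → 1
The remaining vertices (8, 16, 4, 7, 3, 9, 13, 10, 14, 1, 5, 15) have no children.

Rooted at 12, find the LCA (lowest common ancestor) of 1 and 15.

Path 1→root: 1 11 6 12; path 15→root: 15 6 12.
First common node: 6.

6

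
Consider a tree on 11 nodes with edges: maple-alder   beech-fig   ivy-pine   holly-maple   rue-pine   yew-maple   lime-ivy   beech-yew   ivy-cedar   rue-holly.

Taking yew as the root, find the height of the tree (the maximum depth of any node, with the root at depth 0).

6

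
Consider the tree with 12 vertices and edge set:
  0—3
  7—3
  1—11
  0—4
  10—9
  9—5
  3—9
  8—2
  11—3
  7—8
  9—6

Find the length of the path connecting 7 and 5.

3

The path is 7 - 3 - 9 - 5, which has 3 edges.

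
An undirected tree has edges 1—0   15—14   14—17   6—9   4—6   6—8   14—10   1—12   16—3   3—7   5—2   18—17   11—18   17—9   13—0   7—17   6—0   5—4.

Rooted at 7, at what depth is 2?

6

Climbing from 2 to the root: 2 → 5 → 4 → 6 → 9 → 17 → 7. That's 6 steps.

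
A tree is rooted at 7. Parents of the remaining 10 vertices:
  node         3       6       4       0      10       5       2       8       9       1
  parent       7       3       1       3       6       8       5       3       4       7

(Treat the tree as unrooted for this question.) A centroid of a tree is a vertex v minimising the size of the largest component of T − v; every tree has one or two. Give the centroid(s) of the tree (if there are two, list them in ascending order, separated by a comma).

3

If 3 is removed the pieces have sizes 4, 3, 2, 1, all ≤ ⌊11/2⌋ = 5.
No neighbour of 3 does as well, so 3 is the unique centroid.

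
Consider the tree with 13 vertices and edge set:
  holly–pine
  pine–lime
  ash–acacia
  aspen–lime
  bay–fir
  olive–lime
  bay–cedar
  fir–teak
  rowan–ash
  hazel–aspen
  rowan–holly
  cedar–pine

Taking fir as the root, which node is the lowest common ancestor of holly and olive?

pine

Path holly→root: holly pine cedar bay fir; path olive→root: olive lime pine cedar bay fir.
First common node: pine.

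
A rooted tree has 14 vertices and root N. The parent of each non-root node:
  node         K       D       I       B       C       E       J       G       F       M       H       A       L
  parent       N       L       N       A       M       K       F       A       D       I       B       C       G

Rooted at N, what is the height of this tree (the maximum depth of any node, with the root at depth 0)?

9

A deepest node is J, reached by N → I → M → C → A → G → L → D → F → J.
That path has 9 edges, so the height is 9.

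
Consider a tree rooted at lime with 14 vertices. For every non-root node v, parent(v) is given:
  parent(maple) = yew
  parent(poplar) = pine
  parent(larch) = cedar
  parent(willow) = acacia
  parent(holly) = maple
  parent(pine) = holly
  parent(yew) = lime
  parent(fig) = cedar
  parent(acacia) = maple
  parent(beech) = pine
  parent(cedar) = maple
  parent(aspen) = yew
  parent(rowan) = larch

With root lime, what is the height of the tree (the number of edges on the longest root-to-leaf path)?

5

A deepest node is rowan, reached by lime → yew → maple → cedar → larch → rowan.
That path has 5 edges, so the height is 5.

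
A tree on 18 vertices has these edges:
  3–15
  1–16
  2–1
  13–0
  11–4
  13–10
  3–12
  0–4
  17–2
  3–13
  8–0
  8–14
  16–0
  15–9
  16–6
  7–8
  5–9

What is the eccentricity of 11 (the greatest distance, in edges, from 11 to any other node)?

7

A farthest node from 11 is 5.
The path 11–4–0–13–3–15–9–5 has 7 edges.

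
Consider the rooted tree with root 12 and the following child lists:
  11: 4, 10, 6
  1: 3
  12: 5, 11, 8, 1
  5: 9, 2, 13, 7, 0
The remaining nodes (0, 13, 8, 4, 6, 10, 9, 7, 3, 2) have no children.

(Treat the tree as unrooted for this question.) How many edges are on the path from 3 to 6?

The path is 3–1–12–11–6, which has 4 edges.

4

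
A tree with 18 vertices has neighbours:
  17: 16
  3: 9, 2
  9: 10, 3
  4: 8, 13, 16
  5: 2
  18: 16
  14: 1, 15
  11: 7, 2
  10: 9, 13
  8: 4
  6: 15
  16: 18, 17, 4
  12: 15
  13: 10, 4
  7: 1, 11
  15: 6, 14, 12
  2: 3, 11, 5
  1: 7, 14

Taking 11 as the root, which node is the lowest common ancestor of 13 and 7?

Ancestors of 13 (toward the root): 13, 10, 9, 3, 2, 11.
Ancestors of 7: 7, 11.
The deepest node appearing in both lists is 11.

11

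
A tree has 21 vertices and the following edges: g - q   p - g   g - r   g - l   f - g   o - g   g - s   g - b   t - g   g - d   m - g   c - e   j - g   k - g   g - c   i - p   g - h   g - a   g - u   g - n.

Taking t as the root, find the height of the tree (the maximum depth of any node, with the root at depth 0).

3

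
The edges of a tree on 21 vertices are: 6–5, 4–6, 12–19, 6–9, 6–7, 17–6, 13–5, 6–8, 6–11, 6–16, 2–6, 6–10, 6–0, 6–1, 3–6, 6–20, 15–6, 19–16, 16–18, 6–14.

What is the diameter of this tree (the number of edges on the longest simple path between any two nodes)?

5

BFS from 12 reaches 13 last, at distance 5; BFS from 13 confirms no node is farther.
Path: 12–19–16–6–5–13.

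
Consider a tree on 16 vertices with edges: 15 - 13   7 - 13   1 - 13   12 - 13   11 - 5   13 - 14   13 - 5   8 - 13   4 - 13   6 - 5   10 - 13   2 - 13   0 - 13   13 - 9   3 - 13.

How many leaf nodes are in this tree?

14

The leaves are 0, 1, 2, 3, 4, 6, 7, 8, 9, 10, 11, 12, 14, 15.
That is 14 leaves.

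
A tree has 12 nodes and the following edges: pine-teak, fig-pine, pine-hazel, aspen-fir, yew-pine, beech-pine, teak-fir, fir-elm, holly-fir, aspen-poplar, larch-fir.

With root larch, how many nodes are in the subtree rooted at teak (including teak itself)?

6

Descendants of teak (including itself): teak, pine, yew, beech, hazel, fig. That's 6.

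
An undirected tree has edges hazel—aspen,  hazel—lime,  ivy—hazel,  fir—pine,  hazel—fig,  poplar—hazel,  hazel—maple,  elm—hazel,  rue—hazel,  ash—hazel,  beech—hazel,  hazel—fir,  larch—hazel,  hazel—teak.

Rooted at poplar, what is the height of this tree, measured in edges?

3

The longest root-to-leaf path is poplar → hazel → fir → pine (3 edges).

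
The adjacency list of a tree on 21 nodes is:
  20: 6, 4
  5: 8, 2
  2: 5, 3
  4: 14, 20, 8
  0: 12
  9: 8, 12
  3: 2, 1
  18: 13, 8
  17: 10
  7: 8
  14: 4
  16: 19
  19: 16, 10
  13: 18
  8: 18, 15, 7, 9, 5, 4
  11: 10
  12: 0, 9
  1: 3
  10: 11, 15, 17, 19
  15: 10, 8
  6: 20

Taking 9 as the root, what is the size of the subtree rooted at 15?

15's subtree: {15, 10, 11, 17, 19, 16}, size 6.

6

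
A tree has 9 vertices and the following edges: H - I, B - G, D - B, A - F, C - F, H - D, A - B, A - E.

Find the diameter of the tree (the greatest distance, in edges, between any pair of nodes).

6

BFS from I reaches C last, at distance 6; BFS from C confirms no node is farther.
Path: I-H-D-B-A-F-C.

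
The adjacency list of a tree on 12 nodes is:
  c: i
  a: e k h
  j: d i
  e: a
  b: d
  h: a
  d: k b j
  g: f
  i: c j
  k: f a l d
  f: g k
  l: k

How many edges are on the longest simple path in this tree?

6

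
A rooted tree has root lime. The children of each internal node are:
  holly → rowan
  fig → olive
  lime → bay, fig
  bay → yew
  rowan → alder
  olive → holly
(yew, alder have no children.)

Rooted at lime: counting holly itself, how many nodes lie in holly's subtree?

3

Descendants of holly (including itself): holly, rowan, alder. That's 3.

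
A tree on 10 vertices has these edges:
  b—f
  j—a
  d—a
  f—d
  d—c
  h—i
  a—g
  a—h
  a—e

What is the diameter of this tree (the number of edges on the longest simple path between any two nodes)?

5

Starting from i, a farthest node is b at distance 5.
One longest path: i–h–a–d–f–b.
So the diameter is 5.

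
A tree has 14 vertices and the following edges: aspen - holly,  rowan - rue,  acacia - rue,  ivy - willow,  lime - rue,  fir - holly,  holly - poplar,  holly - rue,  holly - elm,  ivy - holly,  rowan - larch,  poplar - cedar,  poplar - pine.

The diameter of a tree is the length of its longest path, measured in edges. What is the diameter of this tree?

5

BFS from larch reaches willow last, at distance 5; BFS from willow confirms no node is farther.
Path: larch–rowan–rue–holly–ivy–willow.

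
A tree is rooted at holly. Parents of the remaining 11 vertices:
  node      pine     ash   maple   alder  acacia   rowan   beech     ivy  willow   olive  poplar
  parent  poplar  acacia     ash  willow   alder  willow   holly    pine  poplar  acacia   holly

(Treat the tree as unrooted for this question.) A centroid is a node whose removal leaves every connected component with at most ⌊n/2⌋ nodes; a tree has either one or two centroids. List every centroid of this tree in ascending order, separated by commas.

willow

Removing willow splits the tree into components of sizes 5, 5, 1; the largest is 5 ≤ ⌊12/2⌋ = 6.
Every other node leaves some component of size > 6, so the centroid is unique.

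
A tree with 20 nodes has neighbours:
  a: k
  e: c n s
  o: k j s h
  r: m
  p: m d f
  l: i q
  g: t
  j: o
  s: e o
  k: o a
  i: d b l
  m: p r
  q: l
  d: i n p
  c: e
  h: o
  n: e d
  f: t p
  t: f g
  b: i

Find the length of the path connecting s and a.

3

Walking from s: s - o - k - a. Length 3.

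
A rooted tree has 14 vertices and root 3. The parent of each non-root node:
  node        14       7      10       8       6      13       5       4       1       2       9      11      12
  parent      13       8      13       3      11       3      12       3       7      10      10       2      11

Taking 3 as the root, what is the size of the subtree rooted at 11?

11's subtree: {11, 12, 6, 5}, size 4.

4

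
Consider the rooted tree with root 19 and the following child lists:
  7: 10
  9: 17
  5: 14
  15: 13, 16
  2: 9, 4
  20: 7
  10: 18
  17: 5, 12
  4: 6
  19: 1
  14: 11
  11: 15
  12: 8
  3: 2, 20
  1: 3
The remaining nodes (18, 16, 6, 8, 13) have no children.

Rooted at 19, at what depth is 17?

Climbing from 17 to the root: 17–9–2–3–1–19. That's 5 steps.

5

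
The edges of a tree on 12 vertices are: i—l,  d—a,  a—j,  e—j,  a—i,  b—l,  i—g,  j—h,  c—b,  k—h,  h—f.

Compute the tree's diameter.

Starting from k, a farthest node is c at distance 7.
One longest path: k-h-j-a-i-l-b-c.
So the diameter is 7.

7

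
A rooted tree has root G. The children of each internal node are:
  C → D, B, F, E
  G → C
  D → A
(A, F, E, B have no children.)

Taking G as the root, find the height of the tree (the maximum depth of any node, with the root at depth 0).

3

The longest root-to-leaf path is G-C-D-A (3 edges).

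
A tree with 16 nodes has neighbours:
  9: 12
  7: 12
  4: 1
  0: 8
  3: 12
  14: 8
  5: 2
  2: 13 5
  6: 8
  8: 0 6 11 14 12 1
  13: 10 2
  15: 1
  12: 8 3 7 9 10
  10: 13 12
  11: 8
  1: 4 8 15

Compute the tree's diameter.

A longest path is 5 - 2 - 13 - 10 - 12 - 8 - 1 - 15, with 7 edges.

7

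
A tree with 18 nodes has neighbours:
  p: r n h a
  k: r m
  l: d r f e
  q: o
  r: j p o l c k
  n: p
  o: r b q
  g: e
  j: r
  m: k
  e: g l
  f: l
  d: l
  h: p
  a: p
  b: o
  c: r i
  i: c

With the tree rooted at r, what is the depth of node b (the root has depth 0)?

Climbing from b to the root: b – o – r. That's 2 steps.

2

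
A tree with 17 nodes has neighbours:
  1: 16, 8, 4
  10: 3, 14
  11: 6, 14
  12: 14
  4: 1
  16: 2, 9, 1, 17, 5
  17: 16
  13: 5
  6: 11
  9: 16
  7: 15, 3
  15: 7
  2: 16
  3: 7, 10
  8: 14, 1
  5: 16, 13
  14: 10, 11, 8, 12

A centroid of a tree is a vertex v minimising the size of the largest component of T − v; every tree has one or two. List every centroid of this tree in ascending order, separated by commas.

If 8 is removed the pieces have sizes 8, 8, all ≤ ⌊17/2⌋ = 8.
Every other node leaves some component of size > 8, so the centroid is unique.

8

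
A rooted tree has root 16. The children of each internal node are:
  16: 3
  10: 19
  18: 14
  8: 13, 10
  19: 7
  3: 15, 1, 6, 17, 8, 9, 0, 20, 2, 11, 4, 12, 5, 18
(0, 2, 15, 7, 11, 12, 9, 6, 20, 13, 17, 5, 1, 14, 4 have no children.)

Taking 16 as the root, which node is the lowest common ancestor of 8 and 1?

Path 8→root: 8 3 16; path 1→root: 1 3 16.
First common node: 3.

3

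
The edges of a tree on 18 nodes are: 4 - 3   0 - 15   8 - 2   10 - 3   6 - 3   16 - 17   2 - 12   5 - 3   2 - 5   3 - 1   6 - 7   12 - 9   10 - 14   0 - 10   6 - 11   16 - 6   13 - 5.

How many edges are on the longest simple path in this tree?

7

BFS from 15 reaches 9 last, at distance 7; BFS from 9 confirms no node is farther.
Path: 15-0-10-3-5-2-12-9.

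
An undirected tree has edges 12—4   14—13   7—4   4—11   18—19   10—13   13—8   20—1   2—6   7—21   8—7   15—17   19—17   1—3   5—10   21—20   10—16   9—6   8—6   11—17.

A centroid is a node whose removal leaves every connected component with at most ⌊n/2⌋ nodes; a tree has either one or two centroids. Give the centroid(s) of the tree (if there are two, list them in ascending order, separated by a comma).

If 7 is removed the pieces have sizes 9, 7, 4, all ≤ ⌊21/2⌋ = 10.
Every other node leaves some component of size > 10, so the centroid is unique.

7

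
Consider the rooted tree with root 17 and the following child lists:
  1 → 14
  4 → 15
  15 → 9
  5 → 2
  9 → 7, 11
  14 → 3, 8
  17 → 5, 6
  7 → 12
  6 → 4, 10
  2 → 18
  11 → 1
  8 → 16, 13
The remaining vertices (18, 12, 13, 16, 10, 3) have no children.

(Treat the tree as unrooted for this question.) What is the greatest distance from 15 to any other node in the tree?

The node farthest from 15 is 13 (16, 18 also at distance 6), via 15–9–11–1–14–8–13 — 6 edges.

6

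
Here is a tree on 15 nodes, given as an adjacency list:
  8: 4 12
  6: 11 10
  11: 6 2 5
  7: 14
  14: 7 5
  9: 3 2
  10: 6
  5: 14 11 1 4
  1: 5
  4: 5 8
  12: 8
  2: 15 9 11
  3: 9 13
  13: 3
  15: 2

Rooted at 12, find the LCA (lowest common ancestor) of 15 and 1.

15's ancestor chain is 15, 2, 11, 5, 4, 8, 12 and 1's is 1, 5, 4, 8, 12; they first meet at 5.

5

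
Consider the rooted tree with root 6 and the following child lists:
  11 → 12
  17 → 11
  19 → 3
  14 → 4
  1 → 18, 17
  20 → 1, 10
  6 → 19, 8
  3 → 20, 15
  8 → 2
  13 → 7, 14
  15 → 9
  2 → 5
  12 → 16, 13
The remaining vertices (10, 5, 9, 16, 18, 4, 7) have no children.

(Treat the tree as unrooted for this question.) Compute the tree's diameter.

Starting from 5, a farthest node is 4 at distance 13.
One longest path: 5–2–8–6–19–3–20–1–17–11–12–13–14–4.
So the diameter is 13.

13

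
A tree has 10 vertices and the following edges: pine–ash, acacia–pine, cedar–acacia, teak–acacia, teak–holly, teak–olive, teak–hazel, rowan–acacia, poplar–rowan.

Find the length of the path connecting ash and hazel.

Walking from ash: ash – pine – acacia – teak – hazel. Length 4.

4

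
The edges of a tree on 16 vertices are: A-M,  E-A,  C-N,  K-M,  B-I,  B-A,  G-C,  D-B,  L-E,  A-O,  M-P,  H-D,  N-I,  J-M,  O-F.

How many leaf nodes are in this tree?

7

Degree-1 nodes: F, G, H, J, K, L, P — 7 of them.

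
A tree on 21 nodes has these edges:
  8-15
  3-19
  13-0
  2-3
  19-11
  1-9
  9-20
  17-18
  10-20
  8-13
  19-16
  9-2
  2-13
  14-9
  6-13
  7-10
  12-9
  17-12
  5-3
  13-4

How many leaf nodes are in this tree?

Exactly 11 nodes have a single neighbour: 0, 1, 4, 5, 6, 7, 11, 14, 15, 16, 18.

11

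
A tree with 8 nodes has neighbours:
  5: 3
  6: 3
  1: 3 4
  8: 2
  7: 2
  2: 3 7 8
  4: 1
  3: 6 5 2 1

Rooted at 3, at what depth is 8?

Climbing from 8 to the root: 8 – 2 – 3. That's 2 steps.

2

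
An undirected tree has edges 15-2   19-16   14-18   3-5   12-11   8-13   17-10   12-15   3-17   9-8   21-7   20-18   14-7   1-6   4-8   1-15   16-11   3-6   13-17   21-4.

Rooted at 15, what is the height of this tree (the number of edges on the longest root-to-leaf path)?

A deepest node is 20, reached by 15 → 1 → 6 → 3 → 17 → 13 → 8 → 4 → 21 → 7 → 14 → 18 → 20.
That path has 12 edges, so the height is 12.

12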